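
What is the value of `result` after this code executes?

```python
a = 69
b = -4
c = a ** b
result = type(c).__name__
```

a is int; b is int; c is float; result = 'float'

'float'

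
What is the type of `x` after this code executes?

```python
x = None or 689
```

'or' with None returns the other truthy value

int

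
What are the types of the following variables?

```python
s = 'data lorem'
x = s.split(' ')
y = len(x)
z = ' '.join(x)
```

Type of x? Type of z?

str.split() returns list; str.join() returns str

list, str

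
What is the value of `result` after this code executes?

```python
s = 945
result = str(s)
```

s = 945; result = '945'

'945'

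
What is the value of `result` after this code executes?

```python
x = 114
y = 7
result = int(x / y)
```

x = 114; y = 7; result = 16

16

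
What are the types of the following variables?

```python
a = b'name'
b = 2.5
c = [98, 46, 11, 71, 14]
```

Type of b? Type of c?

b is assigned a number with a decimal point, so it is a float; c is assigned a list literal (square brackets)

float, list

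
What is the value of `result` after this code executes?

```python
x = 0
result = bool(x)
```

x = 0; result = False

False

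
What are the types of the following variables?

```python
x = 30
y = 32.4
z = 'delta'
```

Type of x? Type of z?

x is assigned a bare integer (no decimal point), so it is an int; z is assigned a quoted string literal, so it is a str

int, str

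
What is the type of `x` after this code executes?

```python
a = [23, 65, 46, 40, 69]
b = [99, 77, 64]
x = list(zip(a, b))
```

list(zip()) returns a list of tuples

list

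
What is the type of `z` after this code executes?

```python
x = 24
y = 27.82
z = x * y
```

int * float = float

float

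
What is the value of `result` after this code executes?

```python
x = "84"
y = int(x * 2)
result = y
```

x = '84'; y = 8484; result = 8484

8484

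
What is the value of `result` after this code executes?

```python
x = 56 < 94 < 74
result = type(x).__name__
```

x is bool; result = 'bool'

'bool'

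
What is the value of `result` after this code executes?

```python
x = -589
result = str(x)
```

x = -589; result = '-589'

'-589'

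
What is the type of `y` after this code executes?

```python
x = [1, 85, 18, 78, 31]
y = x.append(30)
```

list.append() returns None (mutates in place)

NoneType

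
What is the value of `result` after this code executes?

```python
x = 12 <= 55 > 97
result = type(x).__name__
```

x is bool; result = 'bool'

'bool'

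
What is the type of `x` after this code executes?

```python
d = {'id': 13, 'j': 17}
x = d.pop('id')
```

dict.pop() returns the value

int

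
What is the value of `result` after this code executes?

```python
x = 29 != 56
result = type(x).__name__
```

x is bool; result = 'bool'

'bool'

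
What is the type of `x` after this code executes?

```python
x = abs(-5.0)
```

abs() of float returns float

float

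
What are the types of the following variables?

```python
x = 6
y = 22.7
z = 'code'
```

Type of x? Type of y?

x is assigned a bare integer (no decimal point), so it is an int; y is assigned a number with a decimal point, so it is a float

int, float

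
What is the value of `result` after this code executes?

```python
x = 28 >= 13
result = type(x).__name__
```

x is bool; result = 'bool'

'bool'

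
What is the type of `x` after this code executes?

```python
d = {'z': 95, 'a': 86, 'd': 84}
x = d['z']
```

Accessing dict[str, int] with str key returns int

int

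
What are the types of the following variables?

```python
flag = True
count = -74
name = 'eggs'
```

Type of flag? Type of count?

flag is assigned the constant True, which has type bool; count is assigned a bare integer (no decimal point), so it is an int

bool, int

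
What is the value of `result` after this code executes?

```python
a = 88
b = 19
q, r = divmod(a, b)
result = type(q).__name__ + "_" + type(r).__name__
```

a is int; b is int; q is int; r is int; result = 'int_int'

'int_int'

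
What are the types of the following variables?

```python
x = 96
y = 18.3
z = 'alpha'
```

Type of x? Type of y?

x is assigned a bare integer (no decimal point), so it is an int; y is assigned a number with a decimal point, so it is a float

int, float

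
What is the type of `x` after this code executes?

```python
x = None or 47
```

'or' with None returns the other truthy value

int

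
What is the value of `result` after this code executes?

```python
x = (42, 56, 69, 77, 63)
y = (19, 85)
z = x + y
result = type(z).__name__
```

x is tuple; y is tuple; z is tuple; result = 'tuple'

'tuple'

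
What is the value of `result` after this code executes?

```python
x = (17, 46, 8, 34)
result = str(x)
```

x = (17, 46, 8, 34); result = '(17, 46, 8, 34)'

'(17, 46, 8, 34)'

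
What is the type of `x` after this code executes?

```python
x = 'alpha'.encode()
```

str.encode() returns bytes

bytes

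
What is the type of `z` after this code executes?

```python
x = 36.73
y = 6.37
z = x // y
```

float // float = float

float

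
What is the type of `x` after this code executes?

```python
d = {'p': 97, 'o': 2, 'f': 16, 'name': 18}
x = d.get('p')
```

dict.get() returns value type when found

int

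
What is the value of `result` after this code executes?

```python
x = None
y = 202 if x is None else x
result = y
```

x = None; y = 202; result = 202

202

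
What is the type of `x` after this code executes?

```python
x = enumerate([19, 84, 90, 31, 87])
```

enumerate() returns an enumerate object

enumerate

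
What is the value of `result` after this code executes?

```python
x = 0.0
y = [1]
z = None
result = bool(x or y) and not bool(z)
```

x = 0.0; y = [1]; z = None; result = True

True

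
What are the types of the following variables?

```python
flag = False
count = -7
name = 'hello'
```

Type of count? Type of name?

count is assigned a bare integer (no decimal point), so it is an int; name is assigned a quoted string literal, so it is a str

int, str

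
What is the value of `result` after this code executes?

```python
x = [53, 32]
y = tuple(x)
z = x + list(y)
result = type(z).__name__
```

x is list; y is tuple; z is list; result = 'list'

'list'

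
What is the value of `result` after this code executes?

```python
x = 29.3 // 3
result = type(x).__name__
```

x is float; result = 'float'

'float'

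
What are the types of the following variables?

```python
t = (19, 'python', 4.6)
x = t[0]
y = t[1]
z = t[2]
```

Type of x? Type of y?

tuple[0] is int; tuple[1] is str

int, str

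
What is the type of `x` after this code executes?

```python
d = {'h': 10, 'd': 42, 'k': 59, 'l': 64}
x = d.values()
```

.values() returns dict_values view

dict_values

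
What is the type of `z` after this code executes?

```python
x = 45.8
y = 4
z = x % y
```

float % int = float

float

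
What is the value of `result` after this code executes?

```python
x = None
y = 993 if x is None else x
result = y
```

x = None; y = 993; result = 993

993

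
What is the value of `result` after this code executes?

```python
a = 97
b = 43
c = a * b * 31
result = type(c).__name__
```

a is int; b is int; c is int; result = 'int'

'int'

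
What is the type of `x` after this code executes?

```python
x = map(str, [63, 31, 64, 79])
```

map() returns a map object

map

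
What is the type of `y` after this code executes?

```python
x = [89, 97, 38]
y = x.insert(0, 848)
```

list.insert() returns None

NoneType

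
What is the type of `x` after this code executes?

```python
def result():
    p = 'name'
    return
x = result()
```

Bare return returns None

NoneType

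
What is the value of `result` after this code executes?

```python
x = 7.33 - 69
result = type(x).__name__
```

x is float; result = 'float'

'float'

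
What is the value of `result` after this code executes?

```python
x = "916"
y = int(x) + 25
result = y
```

x = '916'; y = 941; result = 941

941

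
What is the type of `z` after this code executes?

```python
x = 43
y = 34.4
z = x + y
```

int + float = float

float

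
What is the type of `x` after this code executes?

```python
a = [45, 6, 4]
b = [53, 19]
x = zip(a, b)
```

zip() returns a zip object

zip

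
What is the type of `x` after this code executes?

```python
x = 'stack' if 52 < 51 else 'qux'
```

Both branches of conditional are str

str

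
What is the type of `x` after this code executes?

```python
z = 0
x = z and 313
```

'and' returns first falsy value (0 is int)

int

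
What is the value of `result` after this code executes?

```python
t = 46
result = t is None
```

t = 46; result = False

False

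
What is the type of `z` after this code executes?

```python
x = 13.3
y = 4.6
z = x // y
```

float // float = float

float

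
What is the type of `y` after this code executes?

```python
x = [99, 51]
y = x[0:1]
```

Slicing a list returns a list

list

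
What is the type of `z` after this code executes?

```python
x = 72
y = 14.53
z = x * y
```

int * float = float

float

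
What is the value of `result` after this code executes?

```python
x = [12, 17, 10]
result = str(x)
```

x = [12, 17, 10]; result = '[12, 17, 10]'

'[12, 17, 10]'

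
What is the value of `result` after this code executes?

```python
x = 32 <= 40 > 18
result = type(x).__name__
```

x is bool; result = 'bool'

'bool'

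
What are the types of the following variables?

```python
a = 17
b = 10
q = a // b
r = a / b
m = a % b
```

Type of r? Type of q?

/ returns float; // returns int

float, int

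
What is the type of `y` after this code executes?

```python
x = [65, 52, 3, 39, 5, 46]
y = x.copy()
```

list.copy() returns list

list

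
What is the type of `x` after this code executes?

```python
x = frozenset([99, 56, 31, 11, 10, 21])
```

frozenset() returns frozenset

frozenset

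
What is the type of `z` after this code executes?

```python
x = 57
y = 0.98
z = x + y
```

int + float = float

float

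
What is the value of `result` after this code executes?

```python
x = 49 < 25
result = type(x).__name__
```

x is bool; result = 'bool'

'bool'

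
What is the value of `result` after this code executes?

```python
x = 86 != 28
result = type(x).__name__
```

x is bool; result = 'bool'

'bool'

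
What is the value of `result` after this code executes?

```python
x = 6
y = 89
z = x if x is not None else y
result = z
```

x = 6; y = 89; z = 6; result = 6

6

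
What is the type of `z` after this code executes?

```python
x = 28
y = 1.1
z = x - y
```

int - float = float

float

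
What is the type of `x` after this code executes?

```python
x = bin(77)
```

bin() returns str representation

str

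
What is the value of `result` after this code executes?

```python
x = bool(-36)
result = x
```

x = True; result = True

True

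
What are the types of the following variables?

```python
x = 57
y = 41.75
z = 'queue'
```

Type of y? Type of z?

y is assigned a number with a decimal point, so it is a float; z is assigned a quoted string literal, so it is a str

float, str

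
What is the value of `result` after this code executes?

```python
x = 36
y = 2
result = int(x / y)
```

x = 36; y = 2; result = 18

18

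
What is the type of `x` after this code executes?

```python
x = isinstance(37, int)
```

isinstance() returns bool

bool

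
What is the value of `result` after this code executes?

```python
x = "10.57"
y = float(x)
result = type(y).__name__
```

x is str; y is float; result = 'float'

'float'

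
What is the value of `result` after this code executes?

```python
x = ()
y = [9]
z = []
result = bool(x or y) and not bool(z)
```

x = (); y = [9]; z = []; result = True

True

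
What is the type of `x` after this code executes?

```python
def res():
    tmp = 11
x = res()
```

Function without return returns None

NoneType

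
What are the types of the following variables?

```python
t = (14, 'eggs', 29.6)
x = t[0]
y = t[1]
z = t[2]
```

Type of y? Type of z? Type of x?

tuple[1] is str; tuple[2] is float; tuple[0] is int

str, float, int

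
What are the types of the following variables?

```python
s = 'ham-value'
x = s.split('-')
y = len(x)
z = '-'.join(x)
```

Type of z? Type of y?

str.join() returns str; len() returns int

str, int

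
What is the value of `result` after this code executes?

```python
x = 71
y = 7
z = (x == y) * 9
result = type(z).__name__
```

x is int; y is int; z is int; result = 'int'

'int'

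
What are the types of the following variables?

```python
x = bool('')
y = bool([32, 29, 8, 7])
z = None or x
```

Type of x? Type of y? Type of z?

bool() returns bool; bool() returns bool; None or bool returns the bool

bool, bool, bool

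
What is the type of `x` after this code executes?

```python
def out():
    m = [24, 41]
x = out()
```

Function without return returns None

NoneType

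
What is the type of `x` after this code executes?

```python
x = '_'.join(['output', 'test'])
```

str.join() returns str

str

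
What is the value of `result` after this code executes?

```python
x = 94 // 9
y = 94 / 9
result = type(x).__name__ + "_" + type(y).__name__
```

x is int; y is float; result = 'int_float'

'int_float'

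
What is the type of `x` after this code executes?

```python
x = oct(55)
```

oct() returns str representation

str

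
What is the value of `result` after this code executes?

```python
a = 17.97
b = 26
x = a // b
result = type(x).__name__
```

a is float; b is int; x is float; result = 'float'

'float'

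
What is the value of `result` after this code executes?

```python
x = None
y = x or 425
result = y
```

x = None; y = 425; result = 425

425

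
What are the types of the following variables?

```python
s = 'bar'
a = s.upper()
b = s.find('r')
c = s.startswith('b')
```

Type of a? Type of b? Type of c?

upper() returns str; find() returns int; startswith() returns bool

str, int, bool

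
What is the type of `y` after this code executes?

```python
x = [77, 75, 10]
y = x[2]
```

Indexing list[int] returns int

int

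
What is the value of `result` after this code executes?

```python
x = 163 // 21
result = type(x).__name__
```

x is int; result = 'int'

'int'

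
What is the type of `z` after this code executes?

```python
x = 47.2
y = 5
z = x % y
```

float % int = float

float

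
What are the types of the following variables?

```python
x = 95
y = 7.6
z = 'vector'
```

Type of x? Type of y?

x is assigned a bare integer (no decimal point), so it is an int; y is assigned a number with a decimal point, so it is a float

int, float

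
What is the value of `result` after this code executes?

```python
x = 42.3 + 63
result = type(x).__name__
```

x is float; result = 'float'

'float'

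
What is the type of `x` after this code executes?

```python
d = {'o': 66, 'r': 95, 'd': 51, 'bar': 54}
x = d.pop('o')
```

dict.pop() returns the value

int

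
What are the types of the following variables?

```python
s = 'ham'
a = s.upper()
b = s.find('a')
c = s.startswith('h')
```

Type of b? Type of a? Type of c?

find() returns int; upper() returns str; startswith() returns bool

int, str, bool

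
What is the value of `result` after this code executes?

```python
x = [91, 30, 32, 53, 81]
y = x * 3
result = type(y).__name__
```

x is list; y is list; result = 'list'

'list'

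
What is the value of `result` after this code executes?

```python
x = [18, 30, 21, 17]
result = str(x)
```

x = [18, 30, 21, 17]; result = '[18, 30, 21, 17]'

'[18, 30, 21, 17]'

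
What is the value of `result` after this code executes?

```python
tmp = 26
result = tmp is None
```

tmp = 26; result = False

False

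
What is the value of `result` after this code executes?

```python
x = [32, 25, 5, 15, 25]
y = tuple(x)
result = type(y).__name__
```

x is list; y is tuple; result = 'tuple'

'tuple'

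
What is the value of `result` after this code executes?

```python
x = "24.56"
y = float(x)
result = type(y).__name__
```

x is str; y is float; result = 'float'

'float'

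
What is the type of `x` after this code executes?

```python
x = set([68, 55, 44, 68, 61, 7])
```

set() constructor returns set

set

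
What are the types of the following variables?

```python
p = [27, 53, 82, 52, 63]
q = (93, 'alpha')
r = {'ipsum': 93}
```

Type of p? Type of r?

p is assigned a list literal (square brackets); r is assigned a dict literal ({key: value})

list, dict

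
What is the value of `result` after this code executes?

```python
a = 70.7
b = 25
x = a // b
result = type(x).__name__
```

a is float; b is int; x is float; result = 'float'

'float'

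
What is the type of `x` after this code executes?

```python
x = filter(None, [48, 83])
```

filter() returns a filter object

filter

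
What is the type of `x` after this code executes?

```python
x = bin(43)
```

bin() returns str representation

str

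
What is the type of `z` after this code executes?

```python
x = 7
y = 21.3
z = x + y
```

int + float = float

float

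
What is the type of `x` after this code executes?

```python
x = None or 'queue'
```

'or' with None returns the other truthy value (str)

str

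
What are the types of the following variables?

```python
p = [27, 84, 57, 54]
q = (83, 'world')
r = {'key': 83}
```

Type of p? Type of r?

p is assigned a list literal (square brackets); r is assigned a dict literal ({key: value})

list, dict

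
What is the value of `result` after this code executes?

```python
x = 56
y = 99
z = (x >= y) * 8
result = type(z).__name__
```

x is int; y is int; z is int; result = 'int'

'int'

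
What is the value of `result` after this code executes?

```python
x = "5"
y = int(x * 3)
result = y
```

x = '5'; y = 555; result = 555

555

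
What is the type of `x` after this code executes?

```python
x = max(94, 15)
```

max() of ints returns int

int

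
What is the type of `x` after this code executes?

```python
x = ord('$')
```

ord() returns int (code point)

int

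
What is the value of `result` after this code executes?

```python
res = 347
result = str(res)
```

res = 347; result = '347'

'347'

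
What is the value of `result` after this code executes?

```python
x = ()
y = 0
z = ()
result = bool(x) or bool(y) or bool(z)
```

x = (); y = 0; z = (); result = False

False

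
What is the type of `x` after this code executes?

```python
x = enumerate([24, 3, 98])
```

enumerate() returns an enumerate object

enumerate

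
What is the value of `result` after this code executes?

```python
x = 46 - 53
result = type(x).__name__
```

x is int; result = 'int'

'int'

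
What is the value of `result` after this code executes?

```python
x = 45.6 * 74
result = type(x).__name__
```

x is float; result = 'float'

'float'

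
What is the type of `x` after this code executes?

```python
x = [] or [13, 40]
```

'or' returns first truthy value (list)

list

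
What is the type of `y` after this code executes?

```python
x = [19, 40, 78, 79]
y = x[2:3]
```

Slicing a list returns a list

list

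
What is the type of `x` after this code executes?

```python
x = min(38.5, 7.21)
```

min() of floats returns float

float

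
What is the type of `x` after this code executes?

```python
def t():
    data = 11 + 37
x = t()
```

Function without return returns None

NoneType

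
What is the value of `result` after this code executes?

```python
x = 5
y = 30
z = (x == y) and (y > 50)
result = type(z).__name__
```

x is int; y is int; z is bool; result = 'bool'

'bool'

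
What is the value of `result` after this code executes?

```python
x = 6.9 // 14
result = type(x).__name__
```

x is float; result = 'float'

'float'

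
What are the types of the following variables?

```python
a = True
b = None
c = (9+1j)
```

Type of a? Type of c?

a is assigned the constant True, which has type bool; c is assigned (9+1j), an int plus an imaginary literal (j suffix), which evaluates to complex

bool, complex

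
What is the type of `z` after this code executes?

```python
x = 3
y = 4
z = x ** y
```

positive int ** positive int = int

int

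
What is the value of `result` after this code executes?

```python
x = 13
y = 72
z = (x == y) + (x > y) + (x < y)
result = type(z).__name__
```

x is int; y is int; z is int; result = 'int'

'int'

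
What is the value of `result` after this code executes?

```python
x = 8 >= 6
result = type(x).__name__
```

x is bool; result = 'bool'

'bool'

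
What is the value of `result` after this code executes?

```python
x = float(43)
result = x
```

x = 43.0; result = 43.0

43.0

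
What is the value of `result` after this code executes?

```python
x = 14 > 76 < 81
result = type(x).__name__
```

x is bool; result = 'bool'

'bool'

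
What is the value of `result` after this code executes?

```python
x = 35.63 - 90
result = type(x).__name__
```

x is float; result = 'float'

'float'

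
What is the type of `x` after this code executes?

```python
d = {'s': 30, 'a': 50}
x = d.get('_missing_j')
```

dict.get() returns None when key not found

NoneType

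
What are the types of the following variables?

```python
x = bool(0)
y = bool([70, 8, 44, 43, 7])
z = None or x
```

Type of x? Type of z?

bool() returns bool; None or bool returns the bool

bool, bool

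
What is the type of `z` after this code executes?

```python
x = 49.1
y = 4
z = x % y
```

float % int = float

float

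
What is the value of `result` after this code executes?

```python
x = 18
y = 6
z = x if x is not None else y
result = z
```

x = 18; y = 6; z = 18; result = 18

18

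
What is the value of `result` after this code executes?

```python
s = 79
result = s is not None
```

s = 79; result = True

True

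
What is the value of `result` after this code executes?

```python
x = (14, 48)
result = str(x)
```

x = (14, 48); result = '(14, 48)'

'(14, 48)'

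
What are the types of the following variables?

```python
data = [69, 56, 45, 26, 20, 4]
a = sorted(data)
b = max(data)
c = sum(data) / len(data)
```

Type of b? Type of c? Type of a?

max of ints returns int; int / int = float; sorted() returns list

int, float, list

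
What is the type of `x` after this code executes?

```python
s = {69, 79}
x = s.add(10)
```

set.add() returns None (mutates in place)

NoneType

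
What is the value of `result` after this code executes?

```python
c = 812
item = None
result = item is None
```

c = 812; item = None; result = True

True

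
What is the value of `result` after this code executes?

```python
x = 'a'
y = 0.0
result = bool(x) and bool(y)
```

x = 'a'; y = 0.0; result = False

False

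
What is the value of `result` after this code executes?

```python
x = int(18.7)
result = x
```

x = 18; result = 18

18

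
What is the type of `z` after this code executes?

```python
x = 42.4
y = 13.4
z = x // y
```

float // float = float

float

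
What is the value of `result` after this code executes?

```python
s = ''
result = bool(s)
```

s = ''; result = False

False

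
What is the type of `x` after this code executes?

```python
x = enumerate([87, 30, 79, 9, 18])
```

enumerate() returns an enumerate object

enumerate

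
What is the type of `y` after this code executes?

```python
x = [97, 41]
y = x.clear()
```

list.clear() returns None

NoneType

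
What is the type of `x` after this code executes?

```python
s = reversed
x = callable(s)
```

callable() returns bool

bool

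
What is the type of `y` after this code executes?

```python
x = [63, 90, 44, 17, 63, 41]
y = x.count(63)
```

list.count() returns int

int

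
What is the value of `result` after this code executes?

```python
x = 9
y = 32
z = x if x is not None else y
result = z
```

x = 9; y = 32; z = 9; result = 9

9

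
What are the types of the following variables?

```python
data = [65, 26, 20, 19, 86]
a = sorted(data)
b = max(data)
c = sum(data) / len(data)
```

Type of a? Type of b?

sorted() returns list; max of ints returns int

list, int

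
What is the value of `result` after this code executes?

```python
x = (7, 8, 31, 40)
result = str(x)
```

x = (7, 8, 31, 40); result = '(7, 8, 31, 40)'

'(7, 8, 31, 40)'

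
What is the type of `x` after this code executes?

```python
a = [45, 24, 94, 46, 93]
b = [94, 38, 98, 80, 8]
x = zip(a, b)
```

zip() returns a zip object

zip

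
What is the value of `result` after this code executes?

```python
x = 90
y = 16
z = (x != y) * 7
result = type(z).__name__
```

x is int; y is int; z is int; result = 'int'

'int'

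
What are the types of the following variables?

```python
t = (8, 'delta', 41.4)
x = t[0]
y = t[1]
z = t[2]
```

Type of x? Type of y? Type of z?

tuple[0] is int; tuple[1] is str; tuple[2] is float

int, str, float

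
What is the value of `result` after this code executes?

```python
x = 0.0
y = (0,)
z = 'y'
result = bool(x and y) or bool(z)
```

x = 0.0; y = (0,); z = 'y'; result = True

True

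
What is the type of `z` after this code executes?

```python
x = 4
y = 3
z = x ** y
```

positive int ** positive int = int

int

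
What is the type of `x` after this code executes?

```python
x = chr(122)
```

chr() returns str (single char)

str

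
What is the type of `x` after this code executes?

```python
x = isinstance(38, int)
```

isinstance() returns bool

bool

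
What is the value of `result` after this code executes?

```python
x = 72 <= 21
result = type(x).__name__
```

x is bool; result = 'bool'

'bool'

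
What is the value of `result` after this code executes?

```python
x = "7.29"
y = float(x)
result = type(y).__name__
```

x is str; y is float; result = 'float'

'float'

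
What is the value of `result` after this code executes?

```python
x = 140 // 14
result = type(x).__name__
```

x is int; result = 'int'

'int'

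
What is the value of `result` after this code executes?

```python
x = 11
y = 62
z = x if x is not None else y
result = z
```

x = 11; y = 62; z = 11; result = 11

11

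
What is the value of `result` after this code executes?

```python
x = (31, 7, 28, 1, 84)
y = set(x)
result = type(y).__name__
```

x is tuple; y is set; result = 'set'

'set'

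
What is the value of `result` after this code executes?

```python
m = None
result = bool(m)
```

m = None; result = False

False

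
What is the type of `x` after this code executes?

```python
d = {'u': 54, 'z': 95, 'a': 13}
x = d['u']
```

Accessing dict[str, int] with str key returns int

int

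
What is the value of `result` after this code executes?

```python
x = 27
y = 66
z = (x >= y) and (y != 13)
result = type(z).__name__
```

x is int; y is int; z is bool; result = 'bool'

'bool'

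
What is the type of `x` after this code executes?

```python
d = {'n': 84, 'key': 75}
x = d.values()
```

.values() returns dict_values view

dict_values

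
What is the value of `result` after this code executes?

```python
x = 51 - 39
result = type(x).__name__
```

x is int; result = 'int'

'int'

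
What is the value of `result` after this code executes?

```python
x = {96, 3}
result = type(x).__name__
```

x is set; result = 'set'

'set'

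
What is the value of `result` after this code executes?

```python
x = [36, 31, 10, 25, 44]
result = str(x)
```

x = [36, 31, 10, 25, 44]; result = '[36, 31, 10, 25, 44]'

'[36, 31, 10, 25, 44]'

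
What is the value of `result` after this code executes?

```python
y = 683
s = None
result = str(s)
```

y = 683; s = None; result = 'None'

'None'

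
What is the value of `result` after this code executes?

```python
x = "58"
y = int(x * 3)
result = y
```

x = '58'; y = 585858; result = 585858

585858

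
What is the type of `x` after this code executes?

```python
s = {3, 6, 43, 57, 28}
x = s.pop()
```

Popping from set[int] returns int

int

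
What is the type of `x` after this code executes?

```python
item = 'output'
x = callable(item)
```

callable() returns bool

bool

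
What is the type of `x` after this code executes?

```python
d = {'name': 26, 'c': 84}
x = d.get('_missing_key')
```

dict.get() returns None when key not found

NoneType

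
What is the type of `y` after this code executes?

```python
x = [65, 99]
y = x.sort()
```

list.sort() returns None (mutates in place)

NoneType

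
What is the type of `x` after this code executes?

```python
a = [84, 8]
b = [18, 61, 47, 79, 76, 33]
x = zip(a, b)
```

zip() returns a zip object

zip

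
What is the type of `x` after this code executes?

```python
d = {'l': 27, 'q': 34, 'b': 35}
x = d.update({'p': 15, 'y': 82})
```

dict.update() returns None

NoneType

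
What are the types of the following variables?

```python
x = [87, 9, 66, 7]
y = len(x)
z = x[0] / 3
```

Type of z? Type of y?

int / int = float; len() returns int

float, int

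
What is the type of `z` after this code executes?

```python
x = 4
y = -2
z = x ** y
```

int ** negative = float

float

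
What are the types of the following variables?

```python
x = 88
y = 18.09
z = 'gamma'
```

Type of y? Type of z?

y is assigned a number with a decimal point, so it is a float; z is assigned a quoted string literal, so it is a str

float, str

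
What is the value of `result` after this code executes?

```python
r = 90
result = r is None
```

r = 90; result = False

False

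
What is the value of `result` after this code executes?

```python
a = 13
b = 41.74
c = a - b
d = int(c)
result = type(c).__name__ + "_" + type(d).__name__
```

a is int; b is float; c is float; d is int; result = 'float_int'

'float_int'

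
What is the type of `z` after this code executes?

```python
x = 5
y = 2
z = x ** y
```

positive int ** positive int = int

int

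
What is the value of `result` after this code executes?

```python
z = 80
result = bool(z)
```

z = 80; result = True

True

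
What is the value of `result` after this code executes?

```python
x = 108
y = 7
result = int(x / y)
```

x = 108; y = 7; result = 15

15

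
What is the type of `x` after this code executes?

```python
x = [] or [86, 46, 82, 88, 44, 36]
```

'or' returns first truthy value (list)

list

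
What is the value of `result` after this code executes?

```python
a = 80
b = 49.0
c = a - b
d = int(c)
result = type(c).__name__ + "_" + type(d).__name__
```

a is int; b is float; c is float; d is int; result = 'float_int'

'float_int'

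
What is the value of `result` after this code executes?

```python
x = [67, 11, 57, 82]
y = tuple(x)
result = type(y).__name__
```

x is list; y is tuple; result = 'tuple'

'tuple'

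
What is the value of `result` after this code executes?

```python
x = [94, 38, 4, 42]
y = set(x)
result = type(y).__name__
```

x is list; y is set; result = 'set'

'set'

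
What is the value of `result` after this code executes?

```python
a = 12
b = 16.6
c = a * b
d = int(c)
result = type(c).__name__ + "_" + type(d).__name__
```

a is int; b is float; c is float; d is int; result = 'float_int'

'float_int'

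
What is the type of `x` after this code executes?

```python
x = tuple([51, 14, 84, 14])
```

tuple() constructor returns tuple

tuple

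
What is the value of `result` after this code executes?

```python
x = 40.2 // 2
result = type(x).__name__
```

x is float; result = 'float'

'float'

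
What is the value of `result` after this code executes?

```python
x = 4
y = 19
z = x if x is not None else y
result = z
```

x = 4; y = 19; z = 4; result = 4

4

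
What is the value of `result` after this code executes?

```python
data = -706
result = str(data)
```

data = -706; result = '-706'

'-706'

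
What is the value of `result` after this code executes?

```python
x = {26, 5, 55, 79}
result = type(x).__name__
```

x is set; result = 'set'

'set'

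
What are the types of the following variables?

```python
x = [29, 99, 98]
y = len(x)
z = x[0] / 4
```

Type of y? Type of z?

len() returns int; int / int = float

int, float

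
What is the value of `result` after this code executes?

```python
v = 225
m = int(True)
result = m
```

v = 225; m = 1; result = 1

1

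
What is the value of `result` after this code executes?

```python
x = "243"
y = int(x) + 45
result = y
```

x = '243'; y = 288; result = 288

288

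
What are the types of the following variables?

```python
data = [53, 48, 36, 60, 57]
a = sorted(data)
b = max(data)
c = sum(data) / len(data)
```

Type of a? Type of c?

sorted() returns list; int / int = float

list, float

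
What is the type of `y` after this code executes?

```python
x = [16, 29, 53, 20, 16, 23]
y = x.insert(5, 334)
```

list.insert() returns None

NoneType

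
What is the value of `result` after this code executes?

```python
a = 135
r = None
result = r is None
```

a = 135; r = None; result = True

True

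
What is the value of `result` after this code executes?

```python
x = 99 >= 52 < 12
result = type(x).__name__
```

x is bool; result = 'bool'

'bool'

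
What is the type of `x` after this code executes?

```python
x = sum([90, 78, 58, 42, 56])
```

sum() of ints returns int

int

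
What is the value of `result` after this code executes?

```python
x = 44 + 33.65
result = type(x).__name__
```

x is float; result = 'float'

'float'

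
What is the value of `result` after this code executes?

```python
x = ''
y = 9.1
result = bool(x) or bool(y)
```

x = ''; y = 9.1; result = True

True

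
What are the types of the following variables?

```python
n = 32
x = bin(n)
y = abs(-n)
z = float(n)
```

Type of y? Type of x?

abs() of int returns int; bin() returns str

int, str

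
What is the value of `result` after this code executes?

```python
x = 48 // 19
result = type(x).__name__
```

x is int; result = 'int'

'int'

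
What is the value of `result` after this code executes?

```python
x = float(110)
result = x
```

x = 110.0; result = 110.0

110.0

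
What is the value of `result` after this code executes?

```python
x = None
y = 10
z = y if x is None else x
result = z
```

x = None; y = 10; z = 10; result = 10

10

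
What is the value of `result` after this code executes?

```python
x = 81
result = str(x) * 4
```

x = 81; result = '81818181'

'81818181'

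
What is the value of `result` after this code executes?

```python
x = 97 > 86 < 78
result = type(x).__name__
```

x is bool; result = 'bool'

'bool'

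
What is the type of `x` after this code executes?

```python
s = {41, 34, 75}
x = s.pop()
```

Popping from set[int] returns int

int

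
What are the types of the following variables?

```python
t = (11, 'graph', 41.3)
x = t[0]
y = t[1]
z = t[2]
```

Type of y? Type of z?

tuple[1] is str; tuple[2] is float

str, float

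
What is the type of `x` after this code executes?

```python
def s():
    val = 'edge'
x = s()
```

Function without return returns None

NoneType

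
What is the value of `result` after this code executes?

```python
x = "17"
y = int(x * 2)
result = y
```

x = '17'; y = 1717; result = 1717

1717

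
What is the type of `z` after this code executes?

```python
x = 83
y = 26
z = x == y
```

Equality comparison returns bool

bool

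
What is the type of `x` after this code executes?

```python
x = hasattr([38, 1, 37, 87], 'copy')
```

hasattr() returns bool

bool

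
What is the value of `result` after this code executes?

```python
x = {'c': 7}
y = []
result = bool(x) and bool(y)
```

x = {'c': 7}; y = []; result = False

False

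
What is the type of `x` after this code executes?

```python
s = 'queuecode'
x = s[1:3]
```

Slicing a str returns str

str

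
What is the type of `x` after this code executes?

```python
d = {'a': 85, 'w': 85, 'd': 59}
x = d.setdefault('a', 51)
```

dict.setdefault() returns the (existing or default) value

int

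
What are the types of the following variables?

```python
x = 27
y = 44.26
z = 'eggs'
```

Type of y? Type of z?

y is assigned a number with a decimal point, so it is a float; z is assigned a quoted string literal, so it is a str

float, str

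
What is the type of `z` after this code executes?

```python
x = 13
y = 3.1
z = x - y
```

int - float = float

float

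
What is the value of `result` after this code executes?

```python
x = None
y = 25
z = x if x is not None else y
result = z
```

x = None; y = 25; z = 25; result = 25

25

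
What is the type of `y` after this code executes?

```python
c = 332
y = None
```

None has type NoneType

NoneType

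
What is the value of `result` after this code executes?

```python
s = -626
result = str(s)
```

s = -626; result = '-626'

'-626'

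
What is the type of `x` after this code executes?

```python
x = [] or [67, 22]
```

'or' returns first truthy value (list)

list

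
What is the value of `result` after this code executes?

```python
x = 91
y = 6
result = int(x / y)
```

x = 91; y = 6; result = 15

15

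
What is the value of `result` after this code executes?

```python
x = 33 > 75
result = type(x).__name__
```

x is bool; result = 'bool'

'bool'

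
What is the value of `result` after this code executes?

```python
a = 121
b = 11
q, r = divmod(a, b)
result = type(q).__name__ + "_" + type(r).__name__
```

a is int; b is int; q is int; r is int; result = 'int_int'

'int_int'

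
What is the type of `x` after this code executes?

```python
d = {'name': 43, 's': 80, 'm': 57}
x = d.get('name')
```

dict.get() returns value type when found

int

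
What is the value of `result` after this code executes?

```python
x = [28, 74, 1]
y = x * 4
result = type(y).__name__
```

x is list; y is list; result = 'list'

'list'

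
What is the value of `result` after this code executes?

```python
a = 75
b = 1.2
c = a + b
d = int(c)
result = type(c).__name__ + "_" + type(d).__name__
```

a is int; b is float; c is float; d is int; result = 'float_int'

'float_int'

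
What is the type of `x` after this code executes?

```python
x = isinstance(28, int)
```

isinstance() returns bool

bool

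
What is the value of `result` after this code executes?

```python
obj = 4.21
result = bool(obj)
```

obj = 4.21; result = True

True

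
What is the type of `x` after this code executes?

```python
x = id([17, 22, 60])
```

id() returns int

int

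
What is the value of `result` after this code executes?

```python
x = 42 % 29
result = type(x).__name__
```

x is int; result = 'int'

'int'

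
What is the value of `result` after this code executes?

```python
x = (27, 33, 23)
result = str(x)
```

x = (27, 33, 23); result = '(27, 33, 23)'

'(27, 33, 23)'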